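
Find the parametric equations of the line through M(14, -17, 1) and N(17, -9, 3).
Direction vector d = N - M = (3, 8, 2)
x = 14 + 3t, y = -17 + 8t, z = 1 + 2t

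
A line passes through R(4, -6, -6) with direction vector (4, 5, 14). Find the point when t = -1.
P(-1) = (4 + 4(-1), -6 + 5(-1), -6 + 14(-1)) = (0, -11, -20)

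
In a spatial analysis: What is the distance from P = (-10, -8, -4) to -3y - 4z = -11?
d = |0(-10) + (-3)(-8) + (-4)(-4) - (-11)| / √(0² + (-3)² + (-4)²) = 51/√25 = 10.2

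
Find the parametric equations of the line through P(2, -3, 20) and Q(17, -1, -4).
Direction vector d = Q - P = (15, 2, -24)
x = 2 + 15t, y = -3 + 2t, z = 20 - 24t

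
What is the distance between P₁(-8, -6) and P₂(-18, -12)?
Using the distance formula: d = sqrt((x₂-x₁)² + (y₂-y₁)²)
dx = (-18) - (-8) = -10
dy = (-12) - (-6) = -6
d = sqrt((-10)² + (-6)²) = sqrt(100 + 36) = sqrt(136) = 11.66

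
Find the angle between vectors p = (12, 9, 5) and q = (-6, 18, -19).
p·q = -5, |p|² = 250, |q|² = 721
cos θ = -5/√180250 ≈ -0.01178
θ ≈ 90.67°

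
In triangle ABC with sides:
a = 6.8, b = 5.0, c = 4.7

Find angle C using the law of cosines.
cos(C) = (a² + b² - c²)/(2ab)
cos(C) = (6.8² + 5.0² - 4.7²)/(2·6.8·5.0) = 49.15/68 = 0.722794
C = arccos(0.722794) = 43.71°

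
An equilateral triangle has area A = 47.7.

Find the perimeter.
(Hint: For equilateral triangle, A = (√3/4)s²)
A = (√3/4)s²  →  s² = 4A/√3 = 4·47.7/√3 = 110.158
s = 10.4956
Perimeter = 3s = 31.49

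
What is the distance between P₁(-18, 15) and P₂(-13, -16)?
Using the distance formula: d = sqrt((x₂-x₁)² + (y₂-y₁)²)
dx = (-13) - (-18) = 5
dy = (-16) - 15 = -31
d = sqrt(5² + (-31)²) = sqrt(25 + 961) = sqrt(986) = 31.40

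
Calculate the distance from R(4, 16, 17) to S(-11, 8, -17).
d = √[(-15)² + (-8)² + (-34)²] = √1445 = 38.01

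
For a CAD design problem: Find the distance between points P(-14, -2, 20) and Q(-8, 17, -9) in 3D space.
d = √[(6)² + (19)² + (-29)²] = √1238 = 35.19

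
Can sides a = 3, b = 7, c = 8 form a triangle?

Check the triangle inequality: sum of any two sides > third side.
Yes, triangle inequality satisfied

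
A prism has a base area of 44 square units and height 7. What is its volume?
Volume = base area * height
Volume = 44 * 7
Volume = 308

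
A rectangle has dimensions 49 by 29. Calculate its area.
Area = length * width
Area = 49 * 29
Area = 1421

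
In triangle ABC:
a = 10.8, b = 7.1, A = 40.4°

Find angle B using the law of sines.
sin(B)/b = sin(A)/a
sin(B) = b·sin(A)/a = 7.1·sin(40.4°)/10.8 = 0.426079
B = arcsin(0.426079) = 25.22°  (b ≤ a, so B ≤ A and the acute solution is unique)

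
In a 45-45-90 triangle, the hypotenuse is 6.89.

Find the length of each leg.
In a 45-45-90 triangle, hypotenuse = leg·√2  →  leg = hypotenuse/√2
leg = 6.89/√2 = 4.872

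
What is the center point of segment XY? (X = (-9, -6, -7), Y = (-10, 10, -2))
Midpoint = ((-9-10)/2, (-6+10)/2, (-7-2)/2) = (-9.5, 2, -4.5)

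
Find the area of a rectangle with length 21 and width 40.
Area = length * width
Area = 21 * 40
Area = 840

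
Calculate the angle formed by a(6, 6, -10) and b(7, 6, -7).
a·b = 148, |a|² = 172, |b|² = 134
cos θ = 148/√23048 ≈ 0.9749
θ ≈ 12.87°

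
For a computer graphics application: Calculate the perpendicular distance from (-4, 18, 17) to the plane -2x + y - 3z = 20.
d = |(-2)(-4) + 1(18) + (-3)(17) - (20)| / √((-2)² + 1² + (-3)²) = 45/√14 = 12.03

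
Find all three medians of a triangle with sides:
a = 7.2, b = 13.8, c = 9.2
Using m_x = ½√(2y² + 2z² - x²):
m_a = ½√(2·13.8² + 2·9.2² - 7.2²) = ½√498.32 = 11.16
m_b = ½√(2·7.2² + 2·9.2² - 13.8²) = ½√82.52 = 4.542
m_c = ½√(2·7.2² + 2·13.8² - 9.2²) = ½√399.92 = 9.999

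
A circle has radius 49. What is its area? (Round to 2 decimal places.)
Area = pi * r²
Area = pi * 49²
Area = pi * 2401
Area = 7542.96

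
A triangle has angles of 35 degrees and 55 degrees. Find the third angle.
Sum of angles in a triangle = 180 degrees
Third angle = 180 - 35 - 55
Third angle = 90 degrees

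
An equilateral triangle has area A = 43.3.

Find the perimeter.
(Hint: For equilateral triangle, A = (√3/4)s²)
A = (√3/4)s²  →  s² = 4A/√3 = 4·43.3/√3 = 99.9971
s = 9.99985
Perimeter = 3s = 30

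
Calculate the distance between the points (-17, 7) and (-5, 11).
Using the distance formula: d = sqrt((x₂-x₁)² + (y₂-y₁)²)
dx = (-5) - (-17) = 12
dy = 11 - 7 = 4
d = sqrt(12² + 4²) = sqrt(144 + 16) = sqrt(160) = 12.65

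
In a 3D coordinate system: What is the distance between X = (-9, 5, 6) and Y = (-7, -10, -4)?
d = √[(2)² + (-15)² + (-10)²] = √329 = 18.14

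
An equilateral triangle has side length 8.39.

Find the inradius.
For an equilateral triangle, r = s/(2√3) where s is the side.
r = 8.39/(2√3) = 8.39/3.464102 = 2.422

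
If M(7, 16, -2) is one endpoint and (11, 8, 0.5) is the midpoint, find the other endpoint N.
N = (2×11 - 7, 2×8 - 16, 2×0.5 - (-2)) = (15, 0, 3)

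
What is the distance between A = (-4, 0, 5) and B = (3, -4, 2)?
d = √[(7)² + (-4)² + (-3)²] = √74 = 8.602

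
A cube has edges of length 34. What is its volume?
Volume = s³
Volume = 34³
Volume = 39304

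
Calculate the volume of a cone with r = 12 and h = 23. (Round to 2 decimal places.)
Volume = (1/3) * pi * r² * h
Volume = (1/3) * pi * 12² * 23
Volume = (1/3) * pi * 144 * 23
Volume = (1/3) * pi * 3312
Volume = 3468.32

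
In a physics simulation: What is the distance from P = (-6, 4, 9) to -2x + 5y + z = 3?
d = |(-2)(-6) + 5(4) + 1(9) - (3)| / √((-2)² + 5² + 1²) = 38/√30 = 6.938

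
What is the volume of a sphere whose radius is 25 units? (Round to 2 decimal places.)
Volume = (4/3) * pi * r³
Volume = (4/3) * pi * 25³
Volume = (4/3) * pi * 15625
Volume = 65449.85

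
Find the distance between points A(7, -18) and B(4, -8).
Using the distance formula: d = sqrt((x₂-x₁)² + (y₂-y₁)²)
dx = 4 - 7 = -3
dy = (-8) - (-18) = 10
d = sqrt((-3)² + 10²) = sqrt(9 + 100) = sqrt(109) = 10.44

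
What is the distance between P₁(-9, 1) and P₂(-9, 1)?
Using the distance formula: d = sqrt((x₂-x₁)² + (y₂-y₁)²)
dx = (-9) - (-9) = 0
dy = 1 - 1 = 0
d = sqrt(0² + 0²) = sqrt(0 + 0) = sqrt(0) = 0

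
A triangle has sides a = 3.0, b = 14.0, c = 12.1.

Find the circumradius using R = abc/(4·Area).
s = (a+b+c)/2 = 14.55
Area = √(s(s-a)(s-b)(s-c)) = √(14.55·11.55·0.55·2.45) = 15.0483
R = abc/(4·Area) = (3.0·14.0·12.1)/(4·15.0483) = 508.2/60.1932 = 8.443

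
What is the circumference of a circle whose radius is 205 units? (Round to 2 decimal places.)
Circumference = 2 * pi * r
Circumference = 2 * pi * 205
Circumference = 1288.05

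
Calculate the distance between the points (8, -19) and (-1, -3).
Using the distance formula: d = sqrt((x₂-x₁)² + (y₂-y₁)²)
dx = (-1) - 8 = -9
dy = (-3) - (-19) = 16
d = sqrt((-9)² + 16²) = sqrt(81 + 256) = sqrt(337) = 18.36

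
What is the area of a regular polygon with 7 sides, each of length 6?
For a regular 7-gon with side length s = 6:
Apothem a = s / (2*tan(pi/7)) = 6 / (2*tan(pi/7)) ≈ 6.2296
Perimeter P = 7 * 6 = 42
Area = (1/2) * P * a = (1/2) * 42 * 6.2296 = 130.82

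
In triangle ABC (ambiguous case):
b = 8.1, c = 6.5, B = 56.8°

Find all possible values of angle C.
sin(C)/c = sin(B)/b  →  sin(C) = c·sin(B)/b = 6.5·sin(56.8°)/8.1 = 0.671478
C₁ = arcsin(0.671478) = 42.18°,  C₂ = 180° - C₁ = 137.82°
Check C₂: A = 180° - 56.8° - 137.82° = -14.62° ≤ 0, rejected
C = 42.18° (one solution)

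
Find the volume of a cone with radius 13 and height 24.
Volume = (1/3) * pi * r² * h
Volume = (1/3) * pi * 13² * 24
Volume = (1/3) * pi * 169 * 24
Volume = (1/3) * pi * 4056
Volume = 4247.43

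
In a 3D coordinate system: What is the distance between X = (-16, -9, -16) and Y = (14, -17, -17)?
d = √[(30)² + (-8)² + (-1)²] = √965 = 31.06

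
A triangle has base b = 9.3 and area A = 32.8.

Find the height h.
A = ½bh  →  h = 2A/b
h = 2·32.8/9.3 = 7.054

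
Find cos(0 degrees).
cos(0 degrees) = 1
Decimal approximation: 1.0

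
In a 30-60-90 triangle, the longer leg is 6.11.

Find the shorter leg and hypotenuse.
In a 30-60-90 triangle, sides are in ratio 1 : √3 : 2.
Long leg = short leg·√3  →  short leg = 6.11/√3 = 3.528
Hypotenuse = 2·(short leg) = 2·6.11/√3 = 7.055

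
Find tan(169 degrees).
tan(169 degrees) = -0.1944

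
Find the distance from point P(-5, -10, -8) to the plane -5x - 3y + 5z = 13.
d = |(-5)(-5) + (-3)(-10) + 5(-8) - (13)| / √((-5)² + (-3)² + 5²) = 2/√59 = 0.2604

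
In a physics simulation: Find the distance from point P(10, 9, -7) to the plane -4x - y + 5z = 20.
d = |(-4)(10) + (-1)(9) + 5(-7) - (20)| / √((-4)² + (-1)² + 5²) = 104/√42 = 16.05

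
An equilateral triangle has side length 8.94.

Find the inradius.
For an equilateral triangle, r = s/(2√3) where s is the side.
r = 8.94/(2√3) = 8.94/3.464102 = 2.581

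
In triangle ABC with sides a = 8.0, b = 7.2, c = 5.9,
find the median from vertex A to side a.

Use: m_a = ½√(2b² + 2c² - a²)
m_a = ½√(2·7.2² + 2·5.9² - 8.0²)
m_a = ½√(103.68 + 69.62 - 64) = ½√109.3 = 5.227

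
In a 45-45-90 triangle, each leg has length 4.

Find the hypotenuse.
Hypotenuse = 4√2 = 5.657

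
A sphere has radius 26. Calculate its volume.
Volume = (4/3) * pi * r³
Volume = (4/3) * pi * 26³
Volume = (4/3) * pi * 17576
Volume = 73622.18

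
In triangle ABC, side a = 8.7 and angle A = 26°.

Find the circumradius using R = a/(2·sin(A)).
R = a/(2·sin(A)) = 8.7/(2·sin(26°))
R = 8.7/(2·0.438371) = 8.7/0.876742 = 9.923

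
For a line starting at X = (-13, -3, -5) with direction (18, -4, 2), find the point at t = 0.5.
P(0.5) = (-13 + 18(0.5), -3 + (-4)(0.5), -5 + 2(0.5)) = (-4, -5, -4)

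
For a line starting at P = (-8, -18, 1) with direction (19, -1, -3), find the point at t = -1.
P(-1) = (-8 + 19(-1), -18 + (-1)(-1), 1 + (-3)(-1)) = (-27, -17, 4)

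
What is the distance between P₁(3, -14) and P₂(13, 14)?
Using the distance formula: d = sqrt((x₂-x₁)² + (y₂-y₁)²)
dx = 13 - 3 = 10
dy = 14 - (-14) = 28
d = sqrt(10² + 28²) = sqrt(100 + 784) = sqrt(884) = 29.73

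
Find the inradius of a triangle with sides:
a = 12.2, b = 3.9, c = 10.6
s = (a+b+c)/2 = (12.2+3.9+10.6)/2 = 13.35
Area = √(s(s-a)(s-b)(s-c)) = √(13.35·1.15·9.45·2.75) = 19.9743
r = Area/s = 19.9743/13.35 = 1.496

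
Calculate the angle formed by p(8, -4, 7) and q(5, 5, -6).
p·q = -22, |p|² = 129, |q|² = 86
cos θ = -22/√11094 ≈ -0.2089
θ ≈ 102.1°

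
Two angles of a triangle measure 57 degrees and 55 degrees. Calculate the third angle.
Sum of angles in a triangle = 180 degrees
Third angle = 180 - 57 - 55
Third angle = 68 degrees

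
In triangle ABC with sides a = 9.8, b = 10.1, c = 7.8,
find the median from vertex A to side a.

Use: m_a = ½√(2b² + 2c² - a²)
m_a = ½√(2·10.1² + 2·7.8² - 9.8²)
m_a = ½√(204.02 + 121.68 - 96.04) = ½√229.66 = 7.577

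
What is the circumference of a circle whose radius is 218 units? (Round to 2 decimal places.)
Circumference = 2 * pi * r
Circumference = 2 * pi * 218
Circumference = 1369.73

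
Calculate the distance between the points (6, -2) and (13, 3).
Using the distance formula: d = sqrt((x₂-x₁)² + (y₂-y₁)²)
dx = 13 - 6 = 7
dy = 3 - (-2) = 5
d = sqrt(7² + 5²) = sqrt(49 + 25) = sqrt(74) = 8.60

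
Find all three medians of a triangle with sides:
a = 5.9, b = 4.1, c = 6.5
Using m_x = ½√(2y² + 2z² - x²):
m_a = ½√(2·4.1² + 2·6.5² - 5.9²) = ½√83.31 = 4.564
m_b = ½√(2·5.9² + 2·6.5² - 4.1²) = ½√137.31 = 5.859
m_c = ½√(2·5.9² + 2·4.1² - 6.5²) = ½√60.99 = 3.905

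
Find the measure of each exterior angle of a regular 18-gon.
Exterior angle of a regular n-gon = 360/n
Exterior angle = 360/18
Exterior angle = 20 degrees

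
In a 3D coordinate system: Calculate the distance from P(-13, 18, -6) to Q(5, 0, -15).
d = √[(18)² + (-18)² + (-9)²] = √729 = 27.0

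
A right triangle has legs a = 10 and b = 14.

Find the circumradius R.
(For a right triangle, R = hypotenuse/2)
Hypotenuse c = √(10² + 14²) = √296 = 17.2047
R = c/2 = 8.602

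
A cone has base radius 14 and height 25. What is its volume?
Volume = (1/3) * pi * r² * h
Volume = (1/3) * pi * 14² * 25
Volume = (1/3) * pi * 196 * 25
Volume = (1/3) * pi * 4900
Volume = 5131.27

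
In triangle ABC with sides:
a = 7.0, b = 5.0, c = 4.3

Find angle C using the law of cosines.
cos(C) = (a² + b² - c²)/(2ab)
cos(C) = (7.0² + 5.0² - 4.3²)/(2·7.0·5.0) = 55.51/70 = 0.793000
C = arccos(0.793000) = 37.53°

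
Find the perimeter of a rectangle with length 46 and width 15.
Perimeter = 2 * (length + width)
Perimeter = 2 * (46 + 15)
Perimeter = 2 * 61
Perimeter = 122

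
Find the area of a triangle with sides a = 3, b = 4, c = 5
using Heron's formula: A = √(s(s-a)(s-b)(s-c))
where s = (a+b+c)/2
s = (3+4+5)/2 = 6
A = √(6·3·2·1) = √36 = 6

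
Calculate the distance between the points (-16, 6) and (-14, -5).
Using the distance formula: d = sqrt((x₂-x₁)² + (y₂-y₁)²)
dx = (-14) - (-16) = 2
dy = (-5) - 6 = -11
d = sqrt(2² + (-11)²) = sqrt(4 + 121) = sqrt(125) = 11.18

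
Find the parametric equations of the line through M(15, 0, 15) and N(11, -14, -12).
Direction vector d = N - M = (-4, -14, -27)
x = 15 - 4t, y = 0 - 14t, z = 15 - 27t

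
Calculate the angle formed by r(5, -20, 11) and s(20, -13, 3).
r·s = 393, |r|² = 546, |s|² = 578
cos θ = 393/√315588 ≈ 0.6996
θ ≈ 45.61°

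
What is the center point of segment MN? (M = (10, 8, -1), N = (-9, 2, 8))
Midpoint = ((10-9)/2, (8+2)/2, (-1+8)/2) = (0.5, 5, 3.5)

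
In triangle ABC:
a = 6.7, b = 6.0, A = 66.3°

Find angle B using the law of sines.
sin(B)/b = sin(A)/a
sin(B) = b·sin(A)/a = 6.0·sin(66.3°)/6.7 = 0.819996
B = arcsin(0.819996) = 55.08°  (b ≤ a, so B ≤ A and the acute solution is unique)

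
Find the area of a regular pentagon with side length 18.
For a regular 5-gon with side length s = 18:
Apothem a = s / (2*tan(pi/5)) = 18 / (2*tan(pi/5)) ≈ 12.3874
Perimeter P = 5 * 18 = 90
Area = (1/2) * P * a = (1/2) * 90 * 12.3874 = 557.43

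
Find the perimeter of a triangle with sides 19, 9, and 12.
Perimeter = sum of all sides
Perimeter = 19 + 9 + 12
Perimeter = 40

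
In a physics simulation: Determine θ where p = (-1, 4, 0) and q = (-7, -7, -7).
p·q = -21, |p|² = 17, |q|² = 147
cos θ = -21/√2499 ≈ -0.4201
θ ≈ 114.8°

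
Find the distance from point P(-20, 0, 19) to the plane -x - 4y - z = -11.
d = |(-1)(-20) + (-4)(0) + (-1)(19) - (-11)| / √((-1)² + (-4)² + (-1)²) = 12/√18 = 2.828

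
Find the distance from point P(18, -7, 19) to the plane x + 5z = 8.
d = |1(18) + 0(-7) + 5(19) - (8)| / √(1² + 0² + 5²) = 105/√26 = 20.59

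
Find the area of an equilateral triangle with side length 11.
Area = (sqrt(3)/4) * s²
Area = (sqrt(3)/4) * 11²
Area = (sqrt(3)/4) * 121
Area = 52.39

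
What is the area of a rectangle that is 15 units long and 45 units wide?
Area = length * width
Area = 15 * 45
Area = 675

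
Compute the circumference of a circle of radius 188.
Circumference = 2 * pi * r
Circumference = 2 * pi * 188
Circumference = 1181.24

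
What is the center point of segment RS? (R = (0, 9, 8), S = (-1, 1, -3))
Midpoint = ((0-1)/2, (9+1)/2, (8-3)/2) = (-0.5, 5, 2.5)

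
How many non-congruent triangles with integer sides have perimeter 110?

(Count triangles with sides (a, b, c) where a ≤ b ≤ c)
With a ≤ b ≤ c and a + b + c = 110, the triangle inequality a + b > c gives c < 110/2, so c ≤ 54.
Iterate a from 1 to ⌊p/3⌋ = 36; for each a, b ranges from a to ⌊(p−a)/2⌋ with c = p − a − b, keeping only c ≥ b.
Triples: (2, 54, 54), (3, 53, 54), (4, 52, 54), …
Count = 252 triangles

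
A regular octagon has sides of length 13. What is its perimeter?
Perimeter = number of sides * side length
Perimeter = 8 * 13
Perimeter = 104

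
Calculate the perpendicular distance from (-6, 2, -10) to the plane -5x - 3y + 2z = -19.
d = |(-5)(-6) + (-3)(2) + 2(-10) - (-19)| / √((-5)² + (-3)² + 2²) = 23/√38 = 3.731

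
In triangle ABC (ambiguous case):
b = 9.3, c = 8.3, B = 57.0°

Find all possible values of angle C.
sin(C)/c = sin(B)/b  →  sin(C) = c·sin(B)/b = 8.3·sin(57.0°)/9.3 = 0.748491
C₁ = arcsin(0.748491) = 48.46°,  C₂ = 180° - C₁ = 131.54°
Check C₂: A = 180° - 57.0° - 131.54° = -8.54° ≤ 0, rejected
C = 48.46° (one solution)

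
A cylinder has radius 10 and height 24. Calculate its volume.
Volume = pi * r² * h
Volume = pi * 10² * 24
Volume = pi * 100 * 24
Volume = pi * 2400
Volume = 7539.82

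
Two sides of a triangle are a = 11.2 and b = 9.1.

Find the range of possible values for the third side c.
By the triangle inequality: |a - b| < c < a + b
|11.2 - 9.1| < c < 11.2 + 9.1
2.1 < c < 20.3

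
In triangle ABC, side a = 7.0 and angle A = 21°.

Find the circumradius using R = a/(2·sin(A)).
R = a/(2·sin(A)) = 7.0/(2·sin(21°))
R = 7.0/(2·0.358368) = 7.0/0.716736 = 9.766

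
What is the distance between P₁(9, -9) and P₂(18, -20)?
Using the distance formula: d = sqrt((x₂-x₁)² + (y₂-y₁)²)
dx = 18 - 9 = 9
dy = (-20) - (-9) = -11
d = sqrt(9² + (-11)²) = sqrt(81 + 121) = sqrt(202) = 14.21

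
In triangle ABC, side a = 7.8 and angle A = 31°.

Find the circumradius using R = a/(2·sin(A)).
R = a/(2·sin(A)) = 7.8/(2·sin(31°))
R = 7.8/(2·0.515038) = 7.8/1.030076 = 7.572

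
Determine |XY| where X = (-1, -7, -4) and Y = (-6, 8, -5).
d = √[(-5)² + (15)² + (-1)²] = √251 = 15.84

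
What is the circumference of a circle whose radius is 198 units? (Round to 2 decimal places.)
Circumference = 2 * pi * r
Circumference = 2 * pi * 198
Circumference = 1244.07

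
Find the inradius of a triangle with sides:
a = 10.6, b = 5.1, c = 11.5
s = (a+b+c)/2 = (10.6+5.1+11.5)/2 = 13.6
Area = √(s(s-a)(s-b)(s-c)) = √(13.6·3·8.5·2.1) = 26.9867
r = Area/s = 26.9867/13.6 = 1.984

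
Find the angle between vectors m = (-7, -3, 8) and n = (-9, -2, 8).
m·n = 133, |m|² = 122, |n|² = 149
cos θ = 133/√18178 ≈ 0.9865
θ ≈ 9.44°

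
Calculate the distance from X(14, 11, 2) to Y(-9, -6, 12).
d = √[(-23)² + (-17)² + (10)²] = √918 = 30.3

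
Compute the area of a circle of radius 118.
Area = pi * r²
Area = pi * 118²
Area = pi * 13924
Area = 43743.54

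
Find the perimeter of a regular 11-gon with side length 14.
Perimeter = number of sides * side length
Perimeter = 11 * 14
Perimeter = 154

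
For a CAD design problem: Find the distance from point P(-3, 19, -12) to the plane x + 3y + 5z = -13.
d = |1(-3) + 3(19) + 5(-12) - (-13)| / √(1² + 3² + 5²) = 7/√35 = 1.183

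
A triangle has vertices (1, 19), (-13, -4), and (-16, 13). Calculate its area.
Using the coordinate formula: Area = (1/2)|x₁(y₂-y₃) + x₂(y₃-y₁) + x₃(y₁-y₂)|
Area = (1/2)|1((-4)-13) + (-13)(13-19) + (-16)(19-(-4))|
Area = (1/2)|1*(-17) + (-13)*(-6) + (-16)*23|
Area = (1/2)|(-17) + 78 + (-368)|
Area = (1/2)*307 = 153.50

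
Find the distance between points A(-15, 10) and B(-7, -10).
Using the distance formula: d = sqrt((x₂-x₁)² + (y₂-y₁)²)
dx = (-7) - (-15) = 8
dy = (-10) - 10 = -20
d = sqrt(8² + (-20)²) = sqrt(64 + 400) = sqrt(464) = 21.54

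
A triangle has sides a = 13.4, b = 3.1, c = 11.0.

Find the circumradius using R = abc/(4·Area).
s = (a+b+c)/2 = 13.75
Area = √(s(s-a)(s-b)(s-c)) = √(13.75·0.35·10.65·2.75) = 11.8721
R = abc/(4·Area) = (13.4·3.1·11.0)/(4·11.8721) = 456.94/47.4884 = 9.622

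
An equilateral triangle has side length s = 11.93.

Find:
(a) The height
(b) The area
(a) Height h = s·√3/2 = 11.93·√3/2 = 10.33
(b) Area = (√3/4)·s² = (√3/4)·11.93² = (√3/4)·142.325 = 61.63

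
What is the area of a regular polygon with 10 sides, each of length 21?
For a regular 10-gon with side length s = 21:
Apothem a = s / (2*tan(pi/10)) = 21 / (2*tan(pi/10)) ≈ 32.3157
Perimeter P = 10 * 21 = 210
Area = (1/2) * P * a = (1/2) * 210 * 32.3157 = 3393.15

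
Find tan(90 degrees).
tan(90 degrees) = undefined
Decimal approximation: undefined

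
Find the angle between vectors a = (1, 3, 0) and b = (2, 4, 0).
a·b = 14, |a|² = 10, |b|² = 20
cos θ = 14/√200 ≈ 0.9899
θ ≈ 8.13°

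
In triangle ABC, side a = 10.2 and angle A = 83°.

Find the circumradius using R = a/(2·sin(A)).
R = a/(2·sin(A)) = 10.2/(2·sin(83°))
R = 10.2/(2·0.992546) = 10.2/1.985092 = 5.138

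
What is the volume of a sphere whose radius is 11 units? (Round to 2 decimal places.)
Volume = (4/3) * pi * r³
Volume = (4/3) * pi * 11³
Volume = (4/3) * pi * 1331
Volume = 5575.28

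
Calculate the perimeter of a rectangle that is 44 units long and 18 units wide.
Perimeter = 2 * (length + width)
Perimeter = 2 * (44 + 18)
Perimeter = 2 * 62
Perimeter = 124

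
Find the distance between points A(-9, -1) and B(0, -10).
Using the distance formula: d = sqrt((x₂-x₁)² + (y₂-y₁)²)
dx = 0 - (-9) = 9
dy = (-10) - (-1) = -9
d = sqrt(9² + (-9)²) = sqrt(81 + 81) = sqrt(162) = 12.73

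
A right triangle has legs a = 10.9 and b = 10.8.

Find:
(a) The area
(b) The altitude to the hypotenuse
(a) Area = ½ab = ½·10.9·10.8 = 58.86
(b) Hypotenuse c = √(10.9² + 10.8²) = √235.45 = 15.3444
    Area = ½·c·h_c  →  h_c = 2·Area/c = 2·58.86/15.3444 = 7.672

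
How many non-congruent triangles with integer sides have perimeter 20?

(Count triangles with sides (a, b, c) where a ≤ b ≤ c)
With a ≤ b ≤ c and a + b + c = 20, the triangle inequality a + b > c gives c < 20/2, so c ≤ 9.
Iterate a from 1 to ⌊p/3⌋ = 6; for each a, b ranges from a to ⌊(p−a)/2⌋ with c = p − a − b, keeping only c ≥ b.
Triples: (2, 9, 9), (3, 8, 9), (4, 7, 9), …
Count = 8 triangles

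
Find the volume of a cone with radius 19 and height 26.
Volume = (1/3) * pi * r² * h
Volume = (1/3) * pi * 19² * 26
Volume = (1/3) * pi * 361 * 26
Volume = (1/3) * pi * 9386
Volume = 9829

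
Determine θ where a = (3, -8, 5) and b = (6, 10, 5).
a·b = -37, |a|² = 98, |b|² = 161
cos θ = -37/√15778 ≈ -0.2946
θ ≈ 107.1°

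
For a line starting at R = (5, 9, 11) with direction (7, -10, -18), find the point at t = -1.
P(-1) = (5 + 7(-1), 9 + (-10)(-1), 11 + (-18)(-1)) = (-2, 19, 29)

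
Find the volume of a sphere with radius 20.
Volume = (4/3) * pi * r³
Volume = (4/3) * pi * 20³
Volume = (4/3) * pi * 8000
Volume = 33510.32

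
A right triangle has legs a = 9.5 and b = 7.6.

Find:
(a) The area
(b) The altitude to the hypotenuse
(a) Area = ½ab = ½·9.5·7.6 = 36.1
(b) Hypotenuse c = √(9.5² + 7.6²) = √148.01 = 12.1659
    Area = ½·c·h_c  →  h_c = 2·Area/c = 2·36.1/12.1659 = 5.935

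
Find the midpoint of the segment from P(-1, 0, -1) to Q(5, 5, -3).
Midpoint = ((-1+5)/2, (0+5)/2, (-1-3)/2) = (2, 2.5, -2)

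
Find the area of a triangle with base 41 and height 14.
Area = (1/2) * base * height
Area = (1/2) * 41 * 14
Area = 287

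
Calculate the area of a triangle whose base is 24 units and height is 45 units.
Area = (1/2) * base * height
Area = (1/2) * 24 * 45
Area = 540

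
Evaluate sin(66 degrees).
sin(66 degrees) = 0.9135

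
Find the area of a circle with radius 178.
Area = pi * r²
Area = pi * 178²
Area = pi * 31684
Area = 99538.22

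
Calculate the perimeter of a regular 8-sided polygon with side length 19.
Perimeter = number of sides * side length
Perimeter = 8 * 19
Perimeter = 152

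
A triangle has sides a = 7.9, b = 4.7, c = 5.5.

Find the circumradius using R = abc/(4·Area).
s = (a+b+c)/2 = 9.05
Area = √(s(s-a)(s-b)(s-c)) = √(9.05·1.15·4.35·3.55) = 12.6775
R = abc/(4·Area) = (7.9·4.7·5.5)/(4·12.6775) = 204.215/50.71 = 4.027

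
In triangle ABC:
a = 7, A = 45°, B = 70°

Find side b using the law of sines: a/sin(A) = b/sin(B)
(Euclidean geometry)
b = a·sin(B)/sin(A) = 7·sin(70°)/sin(45°)
b = 7·0.939693/0.707107 = 9.302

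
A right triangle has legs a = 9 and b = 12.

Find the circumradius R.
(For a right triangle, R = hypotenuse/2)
Hypotenuse c = √(9² + 12²) = √225 = 15
R = c/2 = 7.5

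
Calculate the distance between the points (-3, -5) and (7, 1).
Using the distance formula: d = sqrt((x₂-x₁)² + (y₂-y₁)²)
dx = 7 - (-3) = 10
dy = 1 - (-5) = 6
d = sqrt(10² + 6²) = sqrt(100 + 36) = sqrt(136) = 11.66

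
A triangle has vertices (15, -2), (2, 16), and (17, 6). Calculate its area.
Using the coordinate formula: Area = (1/2)|x₁(y₂-y₃) + x₂(y₃-y₁) + x₃(y₁-y₂)|
Area = (1/2)|15(16-6) + 2(6-(-2)) + 17((-2)-16)|
Area = (1/2)|15*10 + 2*8 + 17*(-18)|
Area = (1/2)|150 + 16 + (-306)|
Area = (1/2)*140 = 70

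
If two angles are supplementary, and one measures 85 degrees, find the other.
Supplementary angles sum to 180 degrees.
Other angle = 180 - 85
Other angle = 95 degrees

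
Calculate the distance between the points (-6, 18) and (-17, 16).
Using the distance formula: d = sqrt((x₂-x₁)² + (y₂-y₁)²)
dx = (-17) - (-6) = -11
dy = 16 - 18 = -2
d = sqrt((-11)² + (-2)²) = sqrt(121 + 4) = sqrt(125) = 11.18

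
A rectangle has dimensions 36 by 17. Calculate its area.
Area = length * width
Area = 36 * 17
Area = 612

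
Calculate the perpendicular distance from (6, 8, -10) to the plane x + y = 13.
d = |1(6) + 1(8) + 0(-10) - (13)| / √(1² + 1² + 0²) = 1/√2 = 0.7071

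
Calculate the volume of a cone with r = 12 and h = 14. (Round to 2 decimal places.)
Volume = (1/3) * pi * r² * h
Volume = (1/3) * pi * 12² * 14
Volume = (1/3) * pi * 144 * 14
Volume = (1/3) * pi * 2016
Volume = 2111.15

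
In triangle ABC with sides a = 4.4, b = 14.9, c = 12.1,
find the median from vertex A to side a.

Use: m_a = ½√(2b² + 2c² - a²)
m_a = ½√(2·14.9² + 2·12.1² - 4.4²)
m_a = ½√(444.02 + 292.82 - 19.36) = ½√717.48 = 13.39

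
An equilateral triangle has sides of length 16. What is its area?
Area = (sqrt(3)/4) * s²
Area = (sqrt(3)/4) * 16²
Area = (sqrt(3)/4) * 256
Area = 110.85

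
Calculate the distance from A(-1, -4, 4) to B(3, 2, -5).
d = √[(4)² + (6)² + (-9)²] = √133 = 11.53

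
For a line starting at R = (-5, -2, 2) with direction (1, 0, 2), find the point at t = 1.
P(1) = (-5 + 1(1), -2 + 0(1), 2 + 2(1)) = (-4, -2, 4)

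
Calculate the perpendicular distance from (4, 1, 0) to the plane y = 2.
d = |0(4) + 1(1) + 0(0) - (2)| / √(0² + 1² + 0²) = 1/√1 = 1.0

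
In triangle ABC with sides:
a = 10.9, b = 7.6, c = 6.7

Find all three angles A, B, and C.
By the law of cosines:
cos(A) = (b² + c² - a²)/(2bc) = -0.158680  →  A = 99.13°
cos(B) = (a² + c² - b²)/(2ac) = 0.725318  →  B = 43.5°
cos(C) = (a² + b² - c²)/(2ab) = 0.794785  →  C = 37.37°
Check: A + B + C = 180.0° ✓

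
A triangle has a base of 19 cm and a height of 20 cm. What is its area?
Area = (1/2) * base * height
Area = (1/2) * 19 * 20
Area = 190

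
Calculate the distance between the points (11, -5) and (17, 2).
Using the distance formula: d = sqrt((x₂-x₁)² + (y₂-y₁)²)
dx = 17 - 11 = 6
dy = 2 - (-5) = 7
d = sqrt(6² + 7²) = sqrt(36 + 49) = sqrt(85) = 9.22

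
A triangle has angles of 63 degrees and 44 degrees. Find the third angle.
Sum of angles in a triangle = 180 degrees
Third angle = 180 - 63 - 44
Third angle = 73 degrees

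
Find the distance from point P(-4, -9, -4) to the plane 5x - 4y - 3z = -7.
d = |5(-4) + (-4)(-9) + (-3)(-4) - (-7)| / √(5² + (-4)² + (-3)²) = 35/√50 = 4.95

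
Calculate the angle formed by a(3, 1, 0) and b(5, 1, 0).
a·b = 16, |a|² = 10, |b|² = 26
cos θ = 16/√260 ≈ 0.9923
θ ≈ 7.125°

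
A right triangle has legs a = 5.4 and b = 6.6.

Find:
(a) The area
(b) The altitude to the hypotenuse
(a) Area = ½ab = ½·5.4·6.6 = 17.82
(b) Hypotenuse c = √(5.4² + 6.6²) = √72.72 = 8.5276
    Area = ½·c·h_c  →  h_c = 2·Area/c = 2·17.82/8.5276 = 4.179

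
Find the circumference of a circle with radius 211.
Circumference = 2 * pi * r
Circumference = 2 * pi * 211
Circumference = 1325.75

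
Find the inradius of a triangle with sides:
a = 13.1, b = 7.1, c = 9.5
s = (a+b+c)/2 = (13.1+7.1+9.5)/2 = 14.85
Area = √(s(s-a)(s-b)(s-c)) = √(14.85·1.75·7.75·5.35) = 32.8254
r = Area/s = 32.8254/14.85 = 2.21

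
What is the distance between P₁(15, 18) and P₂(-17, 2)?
Using the distance formula: d = sqrt((x₂-x₁)² + (y₂-y₁)²)
dx = (-17) - 15 = -32
dy = 2 - 18 = -16
d = sqrt((-32)² + (-16)²) = sqrt(1024 + 256) = sqrt(1280) = 35.78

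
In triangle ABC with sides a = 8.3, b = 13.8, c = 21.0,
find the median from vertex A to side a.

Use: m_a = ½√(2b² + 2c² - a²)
m_a = ½√(2·13.8² + 2·21.0² - 8.3²)
m_a = ½√(380.88 + 882 - 68.89) = ½√1193.99 = 17.28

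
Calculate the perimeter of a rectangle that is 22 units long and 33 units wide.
Perimeter = 2 * (length + width)
Perimeter = 2 * (22 + 33)
Perimeter = 2 * 55
Perimeter = 110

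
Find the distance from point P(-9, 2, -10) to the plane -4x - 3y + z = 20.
d = |(-4)(-9) + (-3)(2) + 1(-10) - (20)| / √((-4)² + (-3)² + 1²) = 0/√26 = 0.0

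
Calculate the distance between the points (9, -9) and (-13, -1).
Using the distance formula: d = sqrt((x₂-x₁)² + (y₂-y₁)²)
dx = (-13) - 9 = -22
dy = (-1) - (-9) = 8
d = sqrt((-22)² + 8²) = sqrt(484 + 64) = sqrt(548) = 23.41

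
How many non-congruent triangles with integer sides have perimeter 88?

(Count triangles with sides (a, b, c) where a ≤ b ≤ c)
With a ≤ b ≤ c and a + b + c = 88, the triangle inequality a + b > c gives c < 88/2, so c ≤ 43.
Iterate a from 1 to ⌊p/3⌋ = 29; for each a, b ranges from a to ⌊(p−a)/2⌋ with c = p − a − b, keeping only c ≥ b.
Triples: (2, 43, 43), (3, 42, 43), (4, 41, 43), …
Count = 161 triangles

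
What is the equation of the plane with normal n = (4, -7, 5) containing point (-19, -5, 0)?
d = n·P = (4)(-19) + (-7)(-5) + (5)(0) = -41
Plane: 4x - 7y + 5z = -41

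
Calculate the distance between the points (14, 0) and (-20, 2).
Using the distance formula: d = sqrt((x₂-x₁)² + (y₂-y₁)²)
dx = (-20) - 14 = -34
dy = 2 - 0 = 2
d = sqrt((-34)² + 2²) = sqrt(1156 + 4) = sqrt(1160) = 34.06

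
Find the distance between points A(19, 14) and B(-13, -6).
Using the distance formula: d = sqrt((x₂-x₁)² + (y₂-y₁)²)
dx = (-13) - 19 = -32
dy = (-6) - 14 = -20
d = sqrt((-32)² + (-20)²) = sqrt(1024 + 400) = sqrt(1424) = 37.74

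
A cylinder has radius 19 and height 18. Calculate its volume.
Volume = pi * r² * h
Volume = pi * 19² * 18
Volume = pi * 361 * 18
Volume = pi * 6498
Volume = 20414.07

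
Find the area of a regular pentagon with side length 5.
For a regular 5-gon with side length s = 5:
Apothem a = s / (2*tan(pi/5)) = 5 / (2*tan(pi/5)) ≈ 3.441
Perimeter P = 5 * 5 = 25
Area = (1/2) * P * a = (1/2) * 25 * 3.441 = 43.01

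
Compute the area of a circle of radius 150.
Area = pi * r²
Area = pi * 150²
Area = pi * 22500
Area = 70685.83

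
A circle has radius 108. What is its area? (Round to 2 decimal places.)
Area = pi * r²
Area = pi * 108²
Area = pi * 11664
Area = 36643.54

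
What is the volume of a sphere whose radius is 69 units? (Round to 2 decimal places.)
Volume = (4/3) * pi * r³
Volume = (4/3) * pi * 69³
Volume = (4/3) * pi * 328509
Volume = 1376055.28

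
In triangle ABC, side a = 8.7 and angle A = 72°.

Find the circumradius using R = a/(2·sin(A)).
R = a/(2·sin(A)) = 8.7/(2·sin(72°))
R = 8.7/(2·0.951057) = 8.7/1.902113 = 4.574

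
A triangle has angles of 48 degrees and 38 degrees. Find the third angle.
Sum of angles in a triangle = 180 degrees
Third angle = 180 - 48 - 38
Third angle = 94 degrees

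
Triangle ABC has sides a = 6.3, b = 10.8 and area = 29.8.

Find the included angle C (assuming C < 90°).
Area = ½ab·sin(C)  →  sin(C) = 2·Area/(ab)
sin(C) = 2·29.8/(6.3·10.8) = 0.875955
C = arcsin(0.875955) = 61.16°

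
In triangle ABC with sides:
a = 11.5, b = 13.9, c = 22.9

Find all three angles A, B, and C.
By the law of cosines:
cos(A) = (b² + c² - a²)/(2bc) = 0.919497  →  A = 23.15°
cos(B) = (a² + c² - b²)/(2ac) = 0.879913  →  B = 28.37°
cos(C) = (a² + b² - c²)/(2ab) = -0.622302  →  C = 128.5°
Check: A + B + C = 180.0° ✓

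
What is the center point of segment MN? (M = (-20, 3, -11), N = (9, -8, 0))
Midpoint = ((-20+9)/2, (3-8)/2, (-11+0)/2) = (-5.5, -2.5, -5.5)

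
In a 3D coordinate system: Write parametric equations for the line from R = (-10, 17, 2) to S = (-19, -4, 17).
Direction vector d = S - R = (-9, -21, 15)
x = -10 - 9t, y = 17 - 21t, z = 2 + 15t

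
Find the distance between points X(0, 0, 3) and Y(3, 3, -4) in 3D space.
d = √[(3)² + (3)² + (-7)²] = √67 = 8.185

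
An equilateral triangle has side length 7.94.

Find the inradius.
For an equilateral triangle, r = s/(2√3) where s is the side.
r = 7.94/(2√3) = 7.94/3.464102 = 2.292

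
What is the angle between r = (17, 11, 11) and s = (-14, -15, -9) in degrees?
r·s = -502, |r|² = 531, |s|² = 502
cos θ = -502/√266562 ≈ -0.9723
θ ≈ 166.5°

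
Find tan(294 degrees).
tan(294 degrees) = -2.246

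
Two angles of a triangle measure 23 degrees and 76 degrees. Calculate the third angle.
Sum of angles in a triangle = 180 degrees
Third angle = 180 - 23 - 76
Third angle = 81 degrees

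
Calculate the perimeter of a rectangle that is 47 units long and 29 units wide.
Perimeter = 2 * (length + width)
Perimeter = 2 * (47 + 29)
Perimeter = 2 * 76
Perimeter = 152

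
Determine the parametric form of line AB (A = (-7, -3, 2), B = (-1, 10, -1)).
Direction vector d = B - A = (6, 13, -3)
x = -7 + 6t, y = -3 + 13t, z = 2 - 3t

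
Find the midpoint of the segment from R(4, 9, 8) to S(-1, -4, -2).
Midpoint = ((4-1)/2, (9-4)/2, (8-2)/2) = (1.5, 2.5, 3)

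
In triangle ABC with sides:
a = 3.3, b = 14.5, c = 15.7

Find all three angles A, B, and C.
By the law of cosines:
cos(A) = (b² + c² - a²)/(2bc) = 0.979244  →  A = 11.69°
cos(B) = (a² + c² - b²)/(2ac) = 0.454835  →  B = 62.95°
cos(C) = (a² + b² - c²)/(2ab) = -0.264890  →  C = 105.4°
Check: A + B + C = 180.0° ✓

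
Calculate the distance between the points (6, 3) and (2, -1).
Using the distance formula: d = sqrt((x₂-x₁)² + (y₂-y₁)²)
dx = 2 - 6 = -4
dy = (-1) - 3 = -4
d = sqrt((-4)² + (-4)²) = sqrt(16 + 16) = sqrt(32) = 5.66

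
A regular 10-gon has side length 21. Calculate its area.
For a regular 10-gon with side length s = 21:
Apothem a = s / (2*tan(pi/10)) = 21 / (2*tan(pi/10)) ≈ 32.3157
Perimeter P = 10 * 21 = 210
Area = (1/2) * P * a = (1/2) * 210 * 32.3157 = 3393.15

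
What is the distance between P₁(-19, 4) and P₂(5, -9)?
Using the distance formula: d = sqrt((x₂-x₁)² + (y₂-y₁)²)
dx = 5 - (-19) = 24
dy = (-9) - 4 = -13
d = sqrt(24² + (-13)²) = sqrt(576 + 169) = sqrt(745) = 27.29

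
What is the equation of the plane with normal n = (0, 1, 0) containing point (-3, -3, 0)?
d = n·P = (0)(-3) + (1)(-3) + (0)(0) = -3
Plane: y = -3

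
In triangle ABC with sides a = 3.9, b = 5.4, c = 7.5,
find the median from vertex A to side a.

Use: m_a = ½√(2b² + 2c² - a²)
m_a = ½√(2·5.4² + 2·7.5² - 3.9²)
m_a = ½√(58.32 + 112.5 - 15.21) = ½√155.61 = 6.237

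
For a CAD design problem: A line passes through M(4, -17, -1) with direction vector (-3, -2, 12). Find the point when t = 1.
P(1) = (4 + (-3)(1), -17 + (-2)(1), -1 + 12(1)) = (1, -19, 11)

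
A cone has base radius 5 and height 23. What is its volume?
Volume = (1/3) * pi * r² * h
Volume = (1/3) * pi * 5² * 23
Volume = (1/3) * pi * 25 * 23
Volume = (1/3) * pi * 575
Volume = 602.14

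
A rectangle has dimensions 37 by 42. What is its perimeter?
Perimeter = 2 * (length + width)
Perimeter = 2 * (37 + 42)
Perimeter = 2 * 79
Perimeter = 158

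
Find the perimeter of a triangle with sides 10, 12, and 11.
Perimeter = sum of all sides
Perimeter = 10 + 12 + 11
Perimeter = 33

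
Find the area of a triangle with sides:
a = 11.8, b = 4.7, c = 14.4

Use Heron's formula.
s = (a+b+c)/2 = (11.8+4.7+14.4)/2 = 15.45
A = √(s(s-a)(s-b)(s-c)) = √(15.45·3.65·10.75·1.05)
A = √636.53 = 25.23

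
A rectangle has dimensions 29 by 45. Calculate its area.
Area = length * width
Area = 29 * 45
Area = 1305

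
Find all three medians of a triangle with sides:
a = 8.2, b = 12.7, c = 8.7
Using m_x = ½√(2y² + 2z² - x²):
m_a = ½√(2·12.7² + 2·8.7² - 8.2²) = ½√406.72 = 10.08
m_b = ½√(2·8.2² + 2·8.7² - 12.7²) = ½√124.57 = 5.581
m_c = ½√(2·8.2² + 2·12.7² - 8.7²) = ½√381.37 = 9.764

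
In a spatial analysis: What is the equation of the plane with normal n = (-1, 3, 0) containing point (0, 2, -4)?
d = n·P = (-1)(0) + (3)(2) + (0)(-4) = 6
Plane: -x + 3y = 6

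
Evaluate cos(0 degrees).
cos(0 degrees) = 1
Decimal approximation: 1.0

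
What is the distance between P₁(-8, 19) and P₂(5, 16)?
Using the distance formula: d = sqrt((x₂-x₁)² + (y₂-y₁)²)
dx = 5 - (-8) = 13
dy = 16 - 19 = -3
d = sqrt(13² + (-3)²) = sqrt(169 + 9) = sqrt(178) = 13.34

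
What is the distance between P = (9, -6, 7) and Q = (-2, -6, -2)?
d = √[(-11)² + (0)² + (-9)²] = √202 = 14.21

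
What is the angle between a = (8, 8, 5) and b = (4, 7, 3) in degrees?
a·b = 103, |a|² = 153, |b|² = 74
cos θ = 103/√11322 ≈ 0.968
θ ≈ 14.53°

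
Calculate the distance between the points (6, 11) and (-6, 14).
Using the distance formula: d = sqrt((x₂-x₁)² + (y₂-y₁)²)
dx = (-6) - 6 = -12
dy = 14 - 11 = 3
d = sqrt((-12)² + 3²) = sqrt(144 + 9) = sqrt(153) = 12.37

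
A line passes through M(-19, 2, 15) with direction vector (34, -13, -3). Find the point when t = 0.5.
P(0.5) = (-19 + 34(0.5), 2 + (-13)(0.5), 15 + (-3)(0.5)) = (-2, -4.5, 13.5)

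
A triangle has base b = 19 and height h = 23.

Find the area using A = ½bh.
A = ½·19·23 = 218.5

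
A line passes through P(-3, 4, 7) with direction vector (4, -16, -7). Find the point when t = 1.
P(1) = (-3 + 4(1), 4 + (-16)(1), 7 + (-7)(1)) = (1, -12, 0)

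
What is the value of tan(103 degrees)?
tan(103 degrees) = -4.3315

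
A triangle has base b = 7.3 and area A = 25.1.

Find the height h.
A = ½bh  →  h = 2A/b
h = 2·25.1/7.3 = 6.877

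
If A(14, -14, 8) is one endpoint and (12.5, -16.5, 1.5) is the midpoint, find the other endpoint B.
B = (2×12.5 - 14, 2×(-16.5) - (-14), 2×1.5 - 8) = (11, -19, -5)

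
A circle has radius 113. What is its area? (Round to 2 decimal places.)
Area = pi * r²
Area = pi * 113²
Area = pi * 12769
Area = 40115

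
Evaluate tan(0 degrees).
tan(0 degrees) = 0
Decimal approximation: 0.0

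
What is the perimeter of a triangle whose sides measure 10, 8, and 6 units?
Perimeter = sum of all sides
Perimeter = 10 + 8 + 6
Perimeter = 24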